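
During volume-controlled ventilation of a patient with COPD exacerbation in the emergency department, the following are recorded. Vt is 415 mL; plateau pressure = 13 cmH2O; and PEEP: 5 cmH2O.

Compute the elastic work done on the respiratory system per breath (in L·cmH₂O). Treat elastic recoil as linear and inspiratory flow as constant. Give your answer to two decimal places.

Elastic work ≈ ½ × (Pplat − PEEP) × Vt = 0.5 × (13 − 5) × 0.415 L = 0.5 × 8.0 × 0.415 = 1.66 L·cmH2O.

1.66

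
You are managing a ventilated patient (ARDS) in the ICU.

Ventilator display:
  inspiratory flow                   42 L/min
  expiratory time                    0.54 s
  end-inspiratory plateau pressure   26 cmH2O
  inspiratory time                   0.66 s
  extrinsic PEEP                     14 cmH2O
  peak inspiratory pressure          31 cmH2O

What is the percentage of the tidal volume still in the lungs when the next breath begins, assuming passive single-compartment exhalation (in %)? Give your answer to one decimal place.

Flow: 42 L/min ÷ 60 = 0.7 L/s.
Vt = flow × Ti = 0.7 L/s × 0.66 s × 1000 mL/L = 462.0 mL.
R = (PIP − Pplat)/V̇ = (31 − 26) / 0.7 = 5.0/0.7 = 7.143 cmH2O·s/L.
C = Vt/(Pplat − PEEP) = 462.0 / (26 − 14) = 462.0/12.0 = 38.5 mL/cmH2O.
τ = R × C = 7.143 × 0.0385 L/cmH2O = 0.275 s.
Fraction remaining at end-expiration = e^(−Te/τ) = e^(−0.54/0.275) = 0.1403 → 14.03%.

14.0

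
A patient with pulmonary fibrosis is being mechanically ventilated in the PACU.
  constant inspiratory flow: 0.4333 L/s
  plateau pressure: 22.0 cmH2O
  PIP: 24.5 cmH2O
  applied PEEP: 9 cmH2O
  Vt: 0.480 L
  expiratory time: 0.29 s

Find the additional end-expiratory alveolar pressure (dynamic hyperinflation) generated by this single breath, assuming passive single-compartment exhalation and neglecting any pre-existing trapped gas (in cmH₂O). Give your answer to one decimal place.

R = (PIP − Pplat)/V̇ = (24.5 − 22.0) / 0.4333 = 2.5/0.4333 = 5.77 cmH2O·s/L.
C = Vt/(Pplat − PEEP) = 480.0 / (22.0 − 9) = 480.0/13.0 = 36.923 mL/cmH2O.
τ = R × C = 5.77 × 0.03692 L/cmH2O = 0.213 s.
Fraction remaining = e^(−Te/τ) = e^(−0.29/0.213) = 0.2563; trapped volume = 480.0 × 0.2563 = 123.02 mL.
Additional alveolar pressure from trapping ≈ V_trapped / C = 123.02 / 36.923 = 3.332 cmH2O.

3.3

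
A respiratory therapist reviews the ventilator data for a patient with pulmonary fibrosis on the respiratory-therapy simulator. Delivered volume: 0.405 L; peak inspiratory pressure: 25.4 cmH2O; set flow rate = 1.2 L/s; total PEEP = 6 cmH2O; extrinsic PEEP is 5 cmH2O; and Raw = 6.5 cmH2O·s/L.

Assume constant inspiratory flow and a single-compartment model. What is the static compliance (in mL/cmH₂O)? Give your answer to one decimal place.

34.9

Total PEEP = 6 cmH2O (set 5 + intrinsic 1); this is the baseline alveolar pressure.
Equation of motion (constant flow): PIP = Vt/C + R·V̇ + PEEP.
Vt/C = PIP − R·V̇ − PEEP = 25.4 − 6.5×1.2 − 6 = 25.4 − 7.8 − 6 = 11.6 cmH2O.
C = Vt / 11.6 = 405 / 11.6 = 34.914 mL/cmH2O.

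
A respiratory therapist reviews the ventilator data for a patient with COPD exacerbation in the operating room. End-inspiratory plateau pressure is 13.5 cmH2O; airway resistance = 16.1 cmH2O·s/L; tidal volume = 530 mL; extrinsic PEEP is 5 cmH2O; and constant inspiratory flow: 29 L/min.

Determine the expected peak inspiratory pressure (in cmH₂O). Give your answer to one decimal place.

Flow: 29 L/min ÷ 60 = 0.4833 L/s.
PIP = Pplat + Raw × flow = 13.5 + 16.1 × 0.4833 = 13.5 + 7.781 = 21.281 cmH2O.

21.3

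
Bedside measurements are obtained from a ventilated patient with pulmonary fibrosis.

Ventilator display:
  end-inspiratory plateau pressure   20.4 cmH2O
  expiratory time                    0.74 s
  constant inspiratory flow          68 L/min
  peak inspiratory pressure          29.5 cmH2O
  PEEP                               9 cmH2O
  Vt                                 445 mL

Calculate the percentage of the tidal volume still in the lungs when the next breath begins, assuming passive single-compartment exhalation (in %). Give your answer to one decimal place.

9.4

Flow: 68 L/min ÷ 60 = 1.1333 L/s.
R = (PIP − Pplat)/V̇ = (29.5 − 20.4) / 1.1333 = 9.1/1.1333 = 8.03 cmH2O·s/L.
C = Vt/(Pplat − PEEP) = 445.0 / (20.4 − 9) = 445.0/11.4 = 39.035 mL/cmH2O.
τ = R × C = 8.03 × 0.03904 L/cmH2O = 0.3135 s.
Fraction remaining at end-expiration = e^(−Te/τ) = e^(−0.74/0.3135) = 0.09438 → 9.438%.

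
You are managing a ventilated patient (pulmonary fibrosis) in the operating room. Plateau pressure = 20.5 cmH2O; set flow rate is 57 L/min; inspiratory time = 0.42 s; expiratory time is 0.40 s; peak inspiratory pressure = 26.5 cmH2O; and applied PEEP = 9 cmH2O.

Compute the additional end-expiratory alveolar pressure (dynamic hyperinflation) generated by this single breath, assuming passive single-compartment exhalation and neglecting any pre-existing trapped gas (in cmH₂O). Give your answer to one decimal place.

Flow: 57 L/min ÷ 60 = 0.95 L/s.
Vt = flow × Ti = 0.95 L/s × 0.42 s × 1000 mL/L = 399.0 mL.
R = (PIP − Pplat)/V̇ = (26.5 − 20.5) / 0.95 = 6.0/0.95 = 6.316 cmH2O·s/L.
C = Vt/(Pplat − PEEP) = 399.0 / (20.5 − 9) = 399.0/11.5 = 34.696 mL/cmH2O.
τ = R × C = 6.316 × 0.0347 L/cmH2O = 0.2192 s.
Fraction remaining = e^(−Te/τ) = e^(−0.40/0.2192) = 0.1612; trapped volume = 399.0 × 0.1612 = 64.319 mL.
Additional alveolar pressure from trapping ≈ V_trapped / C = 64.319 / 34.696 = 1.854 cmH2O.

1.9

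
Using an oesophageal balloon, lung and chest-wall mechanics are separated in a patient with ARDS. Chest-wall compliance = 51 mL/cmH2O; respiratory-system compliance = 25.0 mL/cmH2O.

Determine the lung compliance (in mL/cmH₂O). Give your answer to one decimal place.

49.0

1/CL = 1/Crs − 1/Ccw.
1/CL = 1/25.0 − 1/51 = 0.02039.
CL = 49.044 mL/cmH2O.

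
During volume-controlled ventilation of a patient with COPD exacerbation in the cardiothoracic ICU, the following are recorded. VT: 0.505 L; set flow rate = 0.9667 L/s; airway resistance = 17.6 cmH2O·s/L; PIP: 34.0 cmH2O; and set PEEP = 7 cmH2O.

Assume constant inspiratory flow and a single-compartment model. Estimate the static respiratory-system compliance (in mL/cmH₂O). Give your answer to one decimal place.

Equation of motion (constant flow): PIP = Vt/C + R·V̇ + PEEP.
Vt/C = PIP − R·V̇ − PEEP = 34.0 − 17.6×0.9667 − 7 = 34.0 − 17.014 − 7 = 9.986 cmH2O.
C = Vt / 9.986 = 505 / 9.986 = 50.571 mL/cmH2O.

50.6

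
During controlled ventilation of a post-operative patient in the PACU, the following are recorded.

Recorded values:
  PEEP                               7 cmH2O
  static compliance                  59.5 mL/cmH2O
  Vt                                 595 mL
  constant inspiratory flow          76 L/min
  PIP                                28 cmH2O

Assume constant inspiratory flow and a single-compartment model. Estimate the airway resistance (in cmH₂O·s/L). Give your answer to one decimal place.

Flow: 76 L/min ÷ 60 = 1.2667 L/s.
Equation of motion (constant flow): PIP = Vt/C + R·V̇ + PEEP.
R·V̇ = PIP − Vt/C − PEEP = 28 − 595/59.5 − 7 = 28 − 10.0 − 7 = 11.0 cmH2O.
R = 11.0 / 1.2667 = 8.684 cmH2O·s/L.

8.7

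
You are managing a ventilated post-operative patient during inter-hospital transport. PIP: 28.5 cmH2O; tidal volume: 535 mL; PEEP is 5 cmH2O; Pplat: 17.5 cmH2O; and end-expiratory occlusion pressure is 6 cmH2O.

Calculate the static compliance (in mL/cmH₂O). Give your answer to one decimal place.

End-expiratory occlusion gives total PEEP = 6 cmH2O (intrinsic PEEP = 6 − 5 = 1). Use total PEEP for the elastic gradient.
Cstat = Vt / (Pplat − PEEPtotal) = 535 / (17.5 − 6) = 535 / 11.5 = 46.522 mL/cmH2O.

46.5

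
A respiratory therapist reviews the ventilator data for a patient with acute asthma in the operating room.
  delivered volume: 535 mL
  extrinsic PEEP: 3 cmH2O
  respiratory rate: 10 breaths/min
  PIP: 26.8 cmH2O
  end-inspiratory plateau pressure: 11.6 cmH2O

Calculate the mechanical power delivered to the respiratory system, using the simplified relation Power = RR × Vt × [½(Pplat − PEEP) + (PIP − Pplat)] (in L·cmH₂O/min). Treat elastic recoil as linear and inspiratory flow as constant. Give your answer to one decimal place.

104.3

Per-breath work = Vt × [½(Pplat−PEEP) + (PIP−Pplat)] = 0.535 × [0.5×8.6 + 15.2] = 0.535 × 19.5 = 10.433 L·cmH2O.
Power = 10 × 10.433 = 104.33 L·cmH2O/min.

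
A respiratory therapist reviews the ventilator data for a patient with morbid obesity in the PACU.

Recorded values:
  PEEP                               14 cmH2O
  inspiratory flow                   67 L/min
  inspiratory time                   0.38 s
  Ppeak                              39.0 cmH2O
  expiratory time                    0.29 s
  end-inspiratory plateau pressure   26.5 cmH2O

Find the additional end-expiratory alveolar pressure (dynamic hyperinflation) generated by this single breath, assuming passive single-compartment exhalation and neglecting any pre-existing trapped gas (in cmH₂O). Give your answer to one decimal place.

Flow: 67 L/min ÷ 60 = 1.1167 L/s.
Vt = flow × Ti = 1.1167 L/s × 0.38 s × 1000 mL/L = 424.35 mL.
R = (PIP − Pplat)/V̇ = (39.0 − 26.5) / 1.1167 = 12.5/1.1167 = 11.194 cmH2O·s/L.
C = Vt/(Pplat − PEEP) = 424.35 / (26.5 − 14) = 424.35/12.5 = 33.948 mL/cmH2O.
τ = R × C = 11.194 × 0.03395 L/cmH2O = 0.38 s.
Fraction remaining = e^(−Te/τ) = e^(−0.29/0.38) = 0.4662; trapped volume = 424.35 × 0.4662 = 197.83 mL.
Additional alveolar pressure from trapping ≈ V_trapped / C = 197.83 / 33.948 = 5.827 cmH2O.

5.8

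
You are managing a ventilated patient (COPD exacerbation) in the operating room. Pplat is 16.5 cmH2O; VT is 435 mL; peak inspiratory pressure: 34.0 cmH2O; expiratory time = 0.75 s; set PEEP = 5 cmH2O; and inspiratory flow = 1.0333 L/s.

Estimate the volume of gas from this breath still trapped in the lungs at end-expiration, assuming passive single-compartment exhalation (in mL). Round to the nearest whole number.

135

R = (PIP − Pplat)/V̇ = (34.0 − 16.5) / 1.0333 = 17.5/1.0333 = 16.936 cmH2O·s/L.
C = Vt/(Pplat − PEEP) = 435.0 / (16.5 − 5) = 435.0/11.5 = 37.826 mL/cmH2O.
τ = R × C = 16.936 × 0.03783 L/cmH2O = 0.6407 s.
Fraction remaining = e^(−Te/τ) = e^(−0.75/0.6407) = 0.3102.
Trapped volume = 435.0 × 0.3102 = 134.94 mL.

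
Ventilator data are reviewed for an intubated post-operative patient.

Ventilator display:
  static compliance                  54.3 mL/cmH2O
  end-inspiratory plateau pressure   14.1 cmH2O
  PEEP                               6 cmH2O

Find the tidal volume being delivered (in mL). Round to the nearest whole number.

Vt = Cstat × (Pplat − PEEP) = 54.3 × (14.1 − 6) = 54.3 × 8.1 = 439.83 mL.

440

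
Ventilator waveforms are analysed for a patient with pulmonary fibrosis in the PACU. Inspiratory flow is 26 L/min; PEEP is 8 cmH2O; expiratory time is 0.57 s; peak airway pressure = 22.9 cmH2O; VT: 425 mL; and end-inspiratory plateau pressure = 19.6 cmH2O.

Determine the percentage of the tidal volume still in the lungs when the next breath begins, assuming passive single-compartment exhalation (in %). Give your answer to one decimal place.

Flow: 26 L/min ÷ 60 = 0.4333 L/s.
R = (PIP − Pplat)/V̇ = (22.9 − 19.6) / 0.4333 = 3.3/0.4333 = 7.616 cmH2O·s/L.
C = Vt/(Pplat − PEEP) = 425.0 / (19.6 − 8) = 425.0/11.6 = 36.638 mL/cmH2O.
τ = R × C = 7.616 × 0.03664 L/cmH2O = 0.2791 s.
Fraction remaining at end-expiration = e^(−Te/τ) = e^(−0.57/0.2791) = 0.1297 → 12.97%.

13.0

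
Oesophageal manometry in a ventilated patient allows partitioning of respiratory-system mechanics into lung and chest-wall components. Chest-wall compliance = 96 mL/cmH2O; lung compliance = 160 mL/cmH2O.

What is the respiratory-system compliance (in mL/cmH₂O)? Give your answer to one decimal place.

Lung and chest wall are elastances in series: 1/Crs = 1/CL + 1/Ccw.
1/Crs = 1/160 + 1/96 = 0.01667.
Crs = 59.988 mL/cmH2O.

60.0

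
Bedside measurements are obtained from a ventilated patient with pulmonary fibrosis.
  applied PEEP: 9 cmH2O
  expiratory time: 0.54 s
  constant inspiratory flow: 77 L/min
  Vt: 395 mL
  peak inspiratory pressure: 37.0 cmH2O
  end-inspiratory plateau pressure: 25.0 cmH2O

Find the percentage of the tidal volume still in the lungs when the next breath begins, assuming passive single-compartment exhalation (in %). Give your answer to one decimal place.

9.6

Flow: 77 L/min ÷ 60 = 1.2833 L/s.
R = (PIP − Pplat)/V̇ = (37.0 − 25.0) / 1.2833 = 12.0/1.2833 = 9.351 cmH2O·s/L.
C = Vt/(Pplat − PEEP) = 395.0 / (25.0 − 9) = 395.0/16.0 = 24.688 mL/cmH2O.
τ = R × C = 9.351 × 0.02469 L/cmH2O = 0.2309 s.
Fraction remaining at end-expiration = e^(−Te/τ) = e^(−0.54/0.2309) = 0.09646 → 9.646%.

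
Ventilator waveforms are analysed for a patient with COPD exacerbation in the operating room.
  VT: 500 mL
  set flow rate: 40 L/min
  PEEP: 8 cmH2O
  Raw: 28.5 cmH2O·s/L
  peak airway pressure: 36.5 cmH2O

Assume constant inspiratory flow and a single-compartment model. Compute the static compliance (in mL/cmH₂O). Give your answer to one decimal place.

Flow: 40 L/min ÷ 60 = 0.6667 L/s.
Equation of motion (constant flow): PIP = Vt/C + R·V̇ + PEEP.
Vt/C = PIP − R·V̇ − PEEP = 36.5 − 28.5×0.6667 − 8 = 36.5 − 19.001 − 8 = 9.499 cmH2O.
C = Vt / 9.499 = 500 / 9.499 = 52.637 mL/cmH2O.

52.6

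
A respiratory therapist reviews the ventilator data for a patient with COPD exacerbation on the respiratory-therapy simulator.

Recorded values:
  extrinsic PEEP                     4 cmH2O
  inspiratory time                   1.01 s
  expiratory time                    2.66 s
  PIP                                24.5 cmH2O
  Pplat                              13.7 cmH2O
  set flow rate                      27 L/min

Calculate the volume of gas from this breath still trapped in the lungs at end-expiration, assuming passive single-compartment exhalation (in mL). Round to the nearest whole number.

Flow: 27 L/min ÷ 60 = 0.45 L/s.
Vt = flow × Ti = 0.45 L/s × 1.01 s × 1000 mL/L = 454.5 mL.
R = (PIP − Pplat)/V̇ = (24.5 − 13.7) / 0.45 = 10.8/0.45 = 24.0 cmH2O·s/L.
C = Vt/(Pplat − PEEP) = 454.5 / (13.7 − 4) = 454.5/9.7 = 46.856 mL/cmH2O.
τ = R × C = 24.0 × 0.04686 L/cmH2O = 1.125 s.
Fraction remaining = e^(−Te/τ) = e^(−2.66/1.125) = 0.094.
Trapped volume = 454.5 × 0.094 = 42.723 mL.

43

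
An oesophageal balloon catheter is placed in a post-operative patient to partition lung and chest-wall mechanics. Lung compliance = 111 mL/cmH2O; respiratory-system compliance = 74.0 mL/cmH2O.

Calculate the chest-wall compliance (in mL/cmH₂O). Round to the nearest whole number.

222

1/Ccw = 1/Crs − 1/CL.
1/Ccw = 1/74.0 − 1/111 = 0.004505.
Ccw = 221.98 mL/cmH2O.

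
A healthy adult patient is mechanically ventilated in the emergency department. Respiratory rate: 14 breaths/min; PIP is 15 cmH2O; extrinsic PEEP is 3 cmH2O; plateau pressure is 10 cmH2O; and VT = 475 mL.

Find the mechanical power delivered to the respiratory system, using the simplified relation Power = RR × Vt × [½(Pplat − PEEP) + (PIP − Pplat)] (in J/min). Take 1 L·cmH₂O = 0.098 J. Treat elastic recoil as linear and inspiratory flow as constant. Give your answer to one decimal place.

5.5

Per-breath work = Vt × [½(Pplat−PEEP) + (PIP−Pplat)] = 0.475 × [0.5×7.0 + 5.0] = 0.475 × 8.5 = 4.038 L·cmH2O.
Power = 14 × 4.038 = 56.532 L·cmH2O/min.
× 0.098 J/(L·cmH2O) → 5.54 J/min.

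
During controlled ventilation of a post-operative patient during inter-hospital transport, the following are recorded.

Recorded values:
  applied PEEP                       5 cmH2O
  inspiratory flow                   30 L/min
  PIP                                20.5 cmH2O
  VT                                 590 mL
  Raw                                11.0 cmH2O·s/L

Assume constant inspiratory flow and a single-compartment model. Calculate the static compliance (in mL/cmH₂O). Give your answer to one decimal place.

Flow: 30 L/min ÷ 60 = 0.5 L/s.
Equation of motion (constant flow): PIP = Vt/C + R·V̇ + PEEP.
Vt/C = PIP − R·V̇ − PEEP = 20.5 − 11.0×0.5 − 5 = 20.5 − 5.5 − 5 = 10.0 cmH2O.
C = Vt / 10.0 = 590 / 10.0 = 59.0 mL/cmH2O.

59.0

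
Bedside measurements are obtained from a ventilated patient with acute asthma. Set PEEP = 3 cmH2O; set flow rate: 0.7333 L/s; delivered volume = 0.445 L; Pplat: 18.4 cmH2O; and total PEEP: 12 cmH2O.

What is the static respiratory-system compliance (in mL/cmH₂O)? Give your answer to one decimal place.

End-expiratory occlusion gives total PEEP = 12 cmH2O (intrinsic PEEP = 12 − 3 = 9). Use total PEEP for the elastic gradient.
Cstat = Vt / (Pplat − PEEPtotal) = 445 / (18.4 − 12) = 445 / 6.4 = 69.531 mL/cmH2O.

69.5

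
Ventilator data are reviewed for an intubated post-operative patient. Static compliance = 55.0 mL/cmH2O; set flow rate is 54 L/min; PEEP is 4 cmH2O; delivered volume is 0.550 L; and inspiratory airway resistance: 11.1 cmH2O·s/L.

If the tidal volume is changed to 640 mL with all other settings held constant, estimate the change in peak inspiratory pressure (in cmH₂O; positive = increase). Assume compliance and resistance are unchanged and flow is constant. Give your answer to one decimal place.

PIP = Vt/C + R·V̇ + PEEP (constant-flow equation of motion).
Only the elastic term changes: ΔPIP = ΔVt / C = (640 − 550) / 55.0 = 1.636 cmH2O.

1.6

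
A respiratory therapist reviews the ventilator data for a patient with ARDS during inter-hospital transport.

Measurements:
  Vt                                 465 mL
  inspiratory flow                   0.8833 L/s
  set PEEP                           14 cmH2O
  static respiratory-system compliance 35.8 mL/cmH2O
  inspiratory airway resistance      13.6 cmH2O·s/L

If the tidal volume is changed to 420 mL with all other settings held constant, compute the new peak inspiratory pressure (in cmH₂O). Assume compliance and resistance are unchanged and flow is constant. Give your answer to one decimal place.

PIP = Vt/C + R·V̇ + PEEP (constant-flow equation of motion).
Only the elastic term changes: ΔPIP = ΔVt / C = (420 − 465) / 35.8 = -1.257 cmH2O.
Original PIP = 465/35.8 + 13.6×0.8833 + 14 = 39.002 cmH2O; new PIP = 39.002 + (-1.257) = 37.745 cmH2O.

37.7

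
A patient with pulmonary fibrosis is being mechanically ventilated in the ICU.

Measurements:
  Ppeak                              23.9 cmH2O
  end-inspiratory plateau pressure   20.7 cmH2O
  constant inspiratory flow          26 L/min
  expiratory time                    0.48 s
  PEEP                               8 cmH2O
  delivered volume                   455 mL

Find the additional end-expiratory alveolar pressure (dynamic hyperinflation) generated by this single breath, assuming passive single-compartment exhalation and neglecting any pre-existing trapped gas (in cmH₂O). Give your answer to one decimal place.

2.1

Flow: 26 L/min ÷ 60 = 0.4333 L/s.
R = (PIP − Pplat)/V̇ = (23.9 − 20.7) / 0.4333 = 3.2/0.4333 = 7.385 cmH2O·s/L.
C = Vt/(Pplat − PEEP) = 455.0 / (20.7 − 8) = 455.0/12.7 = 35.827 mL/cmH2O.
τ = R × C = 7.385 × 0.03583 L/cmH2O = 0.2646 s.
Fraction remaining = e^(−Te/τ) = e^(−0.48/0.2646) = 0.163; trapped volume = 455.0 × 0.163 = 74.165 mL.
Additional alveolar pressure from trapping ≈ V_trapped / C = 74.165 / 35.827 = 2.07 cmH2O.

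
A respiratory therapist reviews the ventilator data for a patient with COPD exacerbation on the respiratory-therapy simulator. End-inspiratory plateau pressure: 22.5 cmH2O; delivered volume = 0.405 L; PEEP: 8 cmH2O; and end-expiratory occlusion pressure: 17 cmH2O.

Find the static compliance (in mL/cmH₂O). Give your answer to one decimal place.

73.6

End-expiratory occlusion gives total PEEP = 17 cmH2O (intrinsic PEEP = 17 − 8 = 9). Use total PEEP for the elastic gradient.
Cstat = Vt / (Pplat − PEEPtotal) = 405 / (22.5 − 17) = 405 / 5.5 = 73.636 mL/cmH2O.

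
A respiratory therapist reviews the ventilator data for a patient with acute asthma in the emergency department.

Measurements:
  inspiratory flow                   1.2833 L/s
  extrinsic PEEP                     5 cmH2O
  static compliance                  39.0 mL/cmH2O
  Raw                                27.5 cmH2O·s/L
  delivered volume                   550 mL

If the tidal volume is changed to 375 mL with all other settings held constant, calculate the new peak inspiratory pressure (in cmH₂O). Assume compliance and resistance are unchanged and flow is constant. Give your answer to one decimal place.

PIP = Vt/C + R·V̇ + PEEP (constant-flow equation of motion).
Only the elastic term changes: ΔPIP = ΔVt / C = (375 − 550) / 39.0 = -4.487 cmH2O.
Original PIP = 550/39.0 + 27.5×1.2833 + 5 = 54.393 cmH2O; new PIP = 54.393 + (-4.487) = 49.906 cmH2O.

49.9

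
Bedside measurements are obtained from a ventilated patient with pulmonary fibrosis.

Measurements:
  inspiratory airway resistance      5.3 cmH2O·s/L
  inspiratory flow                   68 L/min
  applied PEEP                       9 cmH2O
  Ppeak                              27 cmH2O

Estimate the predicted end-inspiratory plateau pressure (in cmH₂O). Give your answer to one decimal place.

Flow: 68 L/min ÷ 60 = 1.1333 L/s.
Pplat = PIP − Raw × flow = 27 − 5.3 × 1.1333 = 27 − 6.006 = 20.994 cmH2O.

21.0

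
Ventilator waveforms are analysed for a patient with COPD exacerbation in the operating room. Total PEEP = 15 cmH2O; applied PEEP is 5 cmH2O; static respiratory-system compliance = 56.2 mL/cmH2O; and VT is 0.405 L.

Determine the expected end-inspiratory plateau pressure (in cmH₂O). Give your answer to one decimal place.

22.2

End-expiratory occlusion gives total PEEP = 15 cmH2O (intrinsic PEEP = 15 − 5 = 10). Use total PEEP for the elastic gradient.
Pplat = PEEPtotal + Vt / Cstat = 15 + 405 / 56.2 = 15 + 7.206 = 22.206 cmH2O.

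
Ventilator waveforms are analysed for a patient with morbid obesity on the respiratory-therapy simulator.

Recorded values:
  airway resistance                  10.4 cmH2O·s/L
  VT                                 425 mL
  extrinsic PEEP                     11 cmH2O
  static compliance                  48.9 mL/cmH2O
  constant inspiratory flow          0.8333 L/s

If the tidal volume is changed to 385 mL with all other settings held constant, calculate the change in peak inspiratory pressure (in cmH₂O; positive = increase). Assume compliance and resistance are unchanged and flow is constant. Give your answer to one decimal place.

-0.8

PIP = Vt/C + R·V̇ + PEEP (constant-flow equation of motion).
Only the elastic term changes: ΔPIP = ΔVt / C = (385 − 425) / 48.9 = -0.818 cmH2O.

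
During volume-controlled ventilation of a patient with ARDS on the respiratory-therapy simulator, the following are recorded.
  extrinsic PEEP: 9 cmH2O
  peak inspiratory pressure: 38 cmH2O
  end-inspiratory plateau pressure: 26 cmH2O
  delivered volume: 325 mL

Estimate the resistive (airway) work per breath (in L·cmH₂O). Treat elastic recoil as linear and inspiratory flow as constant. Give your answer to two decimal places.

3.90

With constant inspiratory flow the resistive pressure is constant at PIP − Pplat = 38 − 26 = 12.0 cmH2O, so resistive work = 12.0 × 0.325 = 3.9 L·cmH2O.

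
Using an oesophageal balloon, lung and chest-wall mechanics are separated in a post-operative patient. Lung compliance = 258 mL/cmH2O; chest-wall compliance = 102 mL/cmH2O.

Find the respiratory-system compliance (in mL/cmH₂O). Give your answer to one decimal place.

73.1

Lung and chest wall are elastances in series: 1/Crs = 1/CL + 1/Ccw.
1/Crs = 1/258 + 1/102 = 0.01368.
Crs = 73.099 mL/cmH2O.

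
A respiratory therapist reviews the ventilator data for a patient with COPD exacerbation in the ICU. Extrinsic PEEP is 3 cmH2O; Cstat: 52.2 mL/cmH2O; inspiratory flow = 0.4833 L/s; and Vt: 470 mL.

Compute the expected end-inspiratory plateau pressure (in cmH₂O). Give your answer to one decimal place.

Pplat = PEEP + Vt / Cstat = 3 + 470 / 52.2 = 3 + 9.004 = 12.004 cmH2O.

12.0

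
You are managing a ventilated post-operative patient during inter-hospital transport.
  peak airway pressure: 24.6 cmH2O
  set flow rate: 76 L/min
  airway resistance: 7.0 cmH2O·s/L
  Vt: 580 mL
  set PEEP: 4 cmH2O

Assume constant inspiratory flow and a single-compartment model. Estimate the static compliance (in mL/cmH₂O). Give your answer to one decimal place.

Flow: 76 L/min ÷ 60 = 1.2667 L/s.
Equation of motion (constant flow): PIP = Vt/C + R·V̇ + PEEP.
Vt/C = PIP − R·V̇ − PEEP = 24.6 − 7.0×1.2667 − 4 = 24.6 − 8.867 − 4 = 11.733 cmH2O.
C = Vt / 11.733 = 580 / 11.733 = 49.433 mL/cmH2O.

49.4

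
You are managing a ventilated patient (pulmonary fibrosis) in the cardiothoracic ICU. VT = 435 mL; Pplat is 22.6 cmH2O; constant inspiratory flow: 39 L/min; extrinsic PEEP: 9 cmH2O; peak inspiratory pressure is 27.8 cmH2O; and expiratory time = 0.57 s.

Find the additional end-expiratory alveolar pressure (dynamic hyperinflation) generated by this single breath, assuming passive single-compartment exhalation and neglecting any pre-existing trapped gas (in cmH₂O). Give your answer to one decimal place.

Flow: 39 L/min ÷ 60 = 0.65 L/s.
R = (PIP − Pplat)/V̇ = (27.8 − 22.6) / 0.65 = 5.2/0.65 = 8.0 cmH2O·s/L.
C = Vt/(Pplat − PEEP) = 435.0 / (22.6 − 9) = 435.0/13.6 = 31.985 mL/cmH2O.
τ = R × C = 8.0 × 0.03199 L/cmH2O = 0.2559 s.
Fraction remaining = e^(−Te/τ) = e^(−0.57/0.2559) = 0.1078; trapped volume = 435.0 × 0.1078 = 46.893 mL.
Additional alveolar pressure from trapping ≈ V_trapped / C = 46.893 / 31.985 = 1.466 cmH2O.

1.5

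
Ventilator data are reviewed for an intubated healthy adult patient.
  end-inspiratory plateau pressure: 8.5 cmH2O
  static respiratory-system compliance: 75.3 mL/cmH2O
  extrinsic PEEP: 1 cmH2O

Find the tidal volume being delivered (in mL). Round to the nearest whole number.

565

Vt = Cstat × (Pplat − PEEP) = 75.3 × (8.5 − 1) = 75.3 × 7.5 = 564.75 mL.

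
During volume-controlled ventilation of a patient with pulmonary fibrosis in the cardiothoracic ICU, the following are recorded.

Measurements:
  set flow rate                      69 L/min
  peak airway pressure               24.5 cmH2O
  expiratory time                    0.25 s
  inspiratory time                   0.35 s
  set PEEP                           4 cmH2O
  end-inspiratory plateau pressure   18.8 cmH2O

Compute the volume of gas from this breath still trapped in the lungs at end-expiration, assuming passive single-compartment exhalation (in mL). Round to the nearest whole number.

Flow: 69 L/min ÷ 60 = 1.15 L/s.
Vt = flow × Ti = 1.15 L/s × 0.35 s × 1000 mL/L = 402.5 mL.
R = (PIP − Pplat)/V̇ = (24.5 − 18.8) / 1.15 = 5.7/1.15 = 4.957 cmH2O·s/L.
C = Vt/(Pplat − PEEP) = 402.5 / (18.8 − 4) = 402.5/14.8 = 27.196 mL/cmH2O.
τ = R × C = 4.957 × 0.0272 L/cmH2O = 0.1348 s.
Fraction remaining = e^(−Te/τ) = e^(−0.25/0.1348) = 0.1565.
Trapped volume = 402.5 × 0.1565 = 62.991 mL.

63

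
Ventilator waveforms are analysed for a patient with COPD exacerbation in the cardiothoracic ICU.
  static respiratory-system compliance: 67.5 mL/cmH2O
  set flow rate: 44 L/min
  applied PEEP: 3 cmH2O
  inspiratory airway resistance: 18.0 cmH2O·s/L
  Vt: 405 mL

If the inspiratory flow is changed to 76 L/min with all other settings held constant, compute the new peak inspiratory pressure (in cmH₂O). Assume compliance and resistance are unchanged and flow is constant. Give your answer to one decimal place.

Flow: 44 L/min ÷ 60 = 0.7333 L/s.
New flow: 76 L/min ÷ 60 = 1.2667 L/s.
PIP = Vt/C + R·V̇ + PEEP (constant-flow equation of motion).
Only the resistive term changes: ΔPIP = R × ΔV̇ = 18.0 × (1.2667 − 0.7333) = 18.0 × 0.5334 = 9.601 cmH2O.
Original PIP = 405/67.5 + 18.0×0.7333 + 3 = 22.199 cmH2O; new PIP = 22.199 + (9.601) = 31.8 cmH2O.

31.8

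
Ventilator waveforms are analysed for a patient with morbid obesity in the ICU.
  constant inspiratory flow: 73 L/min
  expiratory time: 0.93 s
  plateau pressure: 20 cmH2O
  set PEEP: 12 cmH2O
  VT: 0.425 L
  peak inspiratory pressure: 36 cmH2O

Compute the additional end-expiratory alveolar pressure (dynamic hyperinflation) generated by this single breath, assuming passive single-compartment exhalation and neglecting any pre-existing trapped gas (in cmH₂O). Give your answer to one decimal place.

2.1

Flow: 73 L/min ÷ 60 = 1.2167 L/s.
R = (PIP − Pplat)/V̇ = (36 − 20) / 1.2167 = 16.0/1.2167 = 13.15 cmH2O·s/L.
C = Vt/(Pplat − PEEP) = 425.0 / (20 − 12) = 425.0/8.0 = 53.125 mL/cmH2O.
τ = R × C = 13.15 × 0.05313 L/cmH2O = 0.6987 s.
Fraction remaining = e^(−Te/τ) = e^(−0.93/0.6987) = 0.2642; trapped volume = 425.0 × 0.2642 = 112.29 mL.
Additional alveolar pressure from trapping ≈ V_trapped / C = 112.29 / 53.125 = 2.114 cmH2O.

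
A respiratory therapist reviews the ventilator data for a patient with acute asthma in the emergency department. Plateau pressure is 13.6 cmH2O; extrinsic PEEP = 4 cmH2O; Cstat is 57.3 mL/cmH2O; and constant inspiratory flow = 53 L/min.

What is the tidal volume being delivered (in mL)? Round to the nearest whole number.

550

Vt = Cstat × (Pplat − PEEP) = 57.3 × (13.6 − 4) = 57.3 × 9.6 = 550.08 mL.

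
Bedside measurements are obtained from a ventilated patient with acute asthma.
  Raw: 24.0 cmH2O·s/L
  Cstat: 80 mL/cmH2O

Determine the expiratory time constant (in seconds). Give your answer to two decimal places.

1.92

τ = R × C = 24.0 × 80 mL/cmH2O = 24.0 × 0.080 L/cmH2O = 1.92 s.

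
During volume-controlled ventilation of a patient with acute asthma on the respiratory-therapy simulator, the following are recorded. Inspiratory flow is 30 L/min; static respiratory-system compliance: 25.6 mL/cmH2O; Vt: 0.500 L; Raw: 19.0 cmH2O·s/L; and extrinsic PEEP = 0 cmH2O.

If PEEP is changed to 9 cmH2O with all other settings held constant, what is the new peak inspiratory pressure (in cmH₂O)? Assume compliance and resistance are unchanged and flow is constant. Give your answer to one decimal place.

38.0

Flow: 30 L/min ÷ 60 = 0.5 L/s.
PIP = Vt/C + R·V̇ + PEEP (constant-flow equation of motion).
Only the baseline term changes: ΔPIP = ΔPEEP = 9 − 0 = 9.0 cmH2O.
Original PIP = 500/25.6 + 19.0×0.5 + 0 = 29.031 cmH2O; new PIP = 29.031 + (9.0) = 38.031 cmH2O.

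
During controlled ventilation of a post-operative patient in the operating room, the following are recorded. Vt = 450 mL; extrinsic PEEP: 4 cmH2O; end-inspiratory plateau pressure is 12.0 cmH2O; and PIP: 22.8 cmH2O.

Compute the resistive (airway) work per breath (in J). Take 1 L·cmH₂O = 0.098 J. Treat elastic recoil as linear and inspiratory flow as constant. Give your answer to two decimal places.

With constant inspiratory flow the resistive pressure is constant at PIP − Pplat = 22.8 − 12.0 = 10.8 cmH2O, so resistive work = 10.8 × 0.450 = 4.86 L·cmH2O.
× 0.098 J/(L·cmH2O) → 0.4763 J.

0.48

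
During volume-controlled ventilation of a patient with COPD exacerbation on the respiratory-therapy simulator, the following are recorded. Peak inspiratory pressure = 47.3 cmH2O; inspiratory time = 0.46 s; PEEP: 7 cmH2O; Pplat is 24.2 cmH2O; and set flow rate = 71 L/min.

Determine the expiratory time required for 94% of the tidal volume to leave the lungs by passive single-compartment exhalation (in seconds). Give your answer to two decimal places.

1.74

Flow: 71 L/min ÷ 60 = 1.1833 L/s.
Vt = flow × Ti = 1.1833 L/s × 0.46 s × 1000 mL/L = 544.32 mL.
R = (PIP − Pplat)/V̇ = (47.3 − 24.2) / 1.1833 = 23.1/1.1833 = 19.522 cmH2O·s/L.
C = Vt/(Pplat − PEEP) = 544.32 / (24.2 − 7) = 544.32/17.2 = 31.647 mL/cmH2O.
τ = R × C = 19.522 × 0.03165 L/cmH2O = 0.6179 s.
t = −τ·ln(1 − 0.94) = −0.6179·ln(0.06) = 1.738 s.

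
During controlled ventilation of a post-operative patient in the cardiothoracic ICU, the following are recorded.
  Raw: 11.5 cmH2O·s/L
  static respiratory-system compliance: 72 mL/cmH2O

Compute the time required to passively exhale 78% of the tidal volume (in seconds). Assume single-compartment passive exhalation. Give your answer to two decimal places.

τ = R × C = 11.5 × 72 mL/cmH2O = 11.5 × 0.072 L/cmH2O = 0.828 s.
Exhaled fraction f = 1 − e^(−t/τ) → t = −τ·ln(1 − f) = −0.828·ln(0.22) = 1.254 s.

1.25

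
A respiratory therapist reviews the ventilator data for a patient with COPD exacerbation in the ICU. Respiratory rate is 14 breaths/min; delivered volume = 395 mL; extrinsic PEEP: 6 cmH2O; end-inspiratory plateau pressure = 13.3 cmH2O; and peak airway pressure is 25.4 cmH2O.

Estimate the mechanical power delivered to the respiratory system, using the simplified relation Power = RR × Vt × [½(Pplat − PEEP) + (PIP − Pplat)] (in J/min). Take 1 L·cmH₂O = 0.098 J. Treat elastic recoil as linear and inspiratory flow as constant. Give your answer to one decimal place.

Per-breath work = Vt × [½(Pplat−PEEP) + (PIP−Pplat)] = 0.395 × [0.5×7.3 + 12.1] = 0.395 × 15.75 = 6.221 L·cmH2O.
Power = 14 × 6.221 = 87.094 L·cmH2O/min.
× 0.098 J/(L·cmH2O) → 8.535 J/min.

8.5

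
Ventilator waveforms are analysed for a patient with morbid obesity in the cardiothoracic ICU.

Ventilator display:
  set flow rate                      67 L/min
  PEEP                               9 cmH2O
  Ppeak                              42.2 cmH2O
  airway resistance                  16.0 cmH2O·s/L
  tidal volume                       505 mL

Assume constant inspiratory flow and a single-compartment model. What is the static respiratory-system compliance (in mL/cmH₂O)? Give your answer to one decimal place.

32.9

Flow: 67 L/min ÷ 60 = 1.1167 L/s.
Equation of motion (constant flow): PIP = Vt/C + R·V̇ + PEEP.
Vt/C = PIP − R·V̇ − PEEP = 42.2 − 16.0×1.1167 − 9 = 42.2 − 17.867 − 9 = 15.333 cmH2O.
C = Vt / 15.333 = 505 / 15.333 = 32.935 mL/cmH2O.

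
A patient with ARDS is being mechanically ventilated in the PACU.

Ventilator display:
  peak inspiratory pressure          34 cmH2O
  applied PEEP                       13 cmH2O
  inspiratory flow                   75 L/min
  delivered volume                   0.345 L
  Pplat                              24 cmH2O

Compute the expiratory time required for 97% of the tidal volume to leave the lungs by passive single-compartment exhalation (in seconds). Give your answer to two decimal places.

0.88

Flow: 75 L/min ÷ 60 = 1.25 L/s.
R = (PIP − Pplat)/V̇ = (34 − 24) / 1.25 = 10.0/1.25 = 8.0 cmH2O·s/L.
C = Vt/(Pplat − PEEP) = 345.0 / (24 − 13) = 345.0/11.0 = 31.364 mL/cmH2O.
τ = R × C = 8.0 × 0.03136 L/cmH2O = 0.2509 s.
t = −τ·ln(1 − 0.97) = −0.2509·ln(0.03) = 0.8798 s.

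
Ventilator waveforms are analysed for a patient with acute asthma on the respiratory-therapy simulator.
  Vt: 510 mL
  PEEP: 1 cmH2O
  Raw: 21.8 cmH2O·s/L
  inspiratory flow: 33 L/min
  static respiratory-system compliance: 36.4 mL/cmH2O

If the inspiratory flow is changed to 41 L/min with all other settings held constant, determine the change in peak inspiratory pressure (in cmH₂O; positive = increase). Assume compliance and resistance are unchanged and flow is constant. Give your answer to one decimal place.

2.9

Flow: 33 L/min ÷ 60 = 0.55 L/s.
New flow: 41 L/min ÷ 60 = 0.6833 L/s.
PIP = Vt/C + R·V̇ + PEEP (constant-flow equation of motion).
Only the resistive term changes: ΔPIP = R × ΔV̇ = 21.8 × (0.6833 − 0.55) = 21.8 × 0.1333 = 2.906 cmH2O.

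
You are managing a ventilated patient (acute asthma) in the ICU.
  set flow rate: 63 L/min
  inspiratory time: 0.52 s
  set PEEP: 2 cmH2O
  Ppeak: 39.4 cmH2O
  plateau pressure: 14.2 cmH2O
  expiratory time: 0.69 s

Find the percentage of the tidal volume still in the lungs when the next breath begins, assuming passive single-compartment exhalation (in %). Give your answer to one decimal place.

52.6

Flow: 63 L/min ÷ 60 = 1.05 L/s.
Vt = flow × Ti = 1.05 L/s × 0.52 s × 1000 mL/L = 546.0 mL.
R = (PIP − Pplat)/V̇ = (39.4 − 14.2) / 1.05 = 25.2/1.05 = 24.0 cmH2O·s/L.
C = Vt/(Pplat − PEEP) = 546.0 / (14.2 − 2) = 546.0/12.2 = 44.754 mL/cmH2O.
τ = R × C = 24.0 × 0.04475 L/cmH2O = 1.074 s.
Fraction remaining at end-expiration = e^(−Te/τ) = e^(−0.69/1.074) = 0.526 → 52.6%.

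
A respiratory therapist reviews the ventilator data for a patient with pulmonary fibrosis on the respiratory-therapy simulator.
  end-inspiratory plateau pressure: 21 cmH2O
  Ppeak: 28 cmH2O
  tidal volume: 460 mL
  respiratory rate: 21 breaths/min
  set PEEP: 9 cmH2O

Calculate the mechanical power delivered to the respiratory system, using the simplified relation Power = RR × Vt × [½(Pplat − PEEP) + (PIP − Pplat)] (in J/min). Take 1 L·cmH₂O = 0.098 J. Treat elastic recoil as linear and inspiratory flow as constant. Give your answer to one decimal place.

Per-breath work = Vt × [½(Pplat−PEEP) + (PIP−Pplat)] = 0.460 × [0.5×12.0 + 7.0] = 0.460 × 13.0 = 5.98 L·cmH2O.
Power = 21 × 5.98 = 125.58 L·cmH2O/min.
× 0.098 J/(L·cmH2O) → 12.307 J/min.

12.3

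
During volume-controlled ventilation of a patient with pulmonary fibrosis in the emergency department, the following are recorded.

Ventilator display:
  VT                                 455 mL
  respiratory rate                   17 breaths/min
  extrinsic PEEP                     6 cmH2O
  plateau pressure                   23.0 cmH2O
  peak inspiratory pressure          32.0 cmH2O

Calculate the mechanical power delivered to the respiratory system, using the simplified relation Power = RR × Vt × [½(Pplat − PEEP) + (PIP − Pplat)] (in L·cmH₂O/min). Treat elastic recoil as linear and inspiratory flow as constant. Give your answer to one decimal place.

135.4

Per-breath work = Vt × [½(Pplat−PEEP) + (PIP−Pplat)] = 0.455 × [0.5×17.0 + 9.0] = 0.455 × 17.5 = 7.963 L·cmH2O.
Power = 17 × 7.963 = 135.37 L·cmH2O/min.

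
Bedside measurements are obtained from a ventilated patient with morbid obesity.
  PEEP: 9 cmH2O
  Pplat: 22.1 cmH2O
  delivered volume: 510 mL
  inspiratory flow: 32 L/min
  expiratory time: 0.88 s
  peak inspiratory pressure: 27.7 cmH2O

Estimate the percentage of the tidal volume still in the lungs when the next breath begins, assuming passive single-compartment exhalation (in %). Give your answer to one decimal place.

11.6

Flow: 32 L/min ÷ 60 = 0.5333 L/s.
R = (PIP − Pplat)/V̇ = (27.7 − 22.1) / 0.5333 = 5.6/0.5333 = 10.501 cmH2O·s/L.
C = Vt/(Pplat − PEEP) = 510.0 / (22.1 − 9) = 510.0/13.1 = 38.931 mL/cmH2O.
τ = R × C = 10.501 × 0.03893 L/cmH2O = 0.4088 s.
Fraction remaining at end-expiration = e^(−Te/τ) = e^(−0.88/0.4088) = 0.1162 → 11.62%.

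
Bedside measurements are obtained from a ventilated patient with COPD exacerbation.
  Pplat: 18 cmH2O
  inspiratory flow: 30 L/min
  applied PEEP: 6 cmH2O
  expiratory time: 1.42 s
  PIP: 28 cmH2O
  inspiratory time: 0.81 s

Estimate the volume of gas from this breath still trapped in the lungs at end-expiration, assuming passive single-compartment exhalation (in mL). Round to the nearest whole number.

Flow: 30 L/min ÷ 60 = 0.5 L/s.
Vt = flow × Ti = 0.5 L/s × 0.81 s × 1000 mL/L = 405.0 mL.
R = (PIP − Pplat)/V̇ = (28 − 18) / 0.5 = 10.0/0.5 = 20.0 cmH2O·s/L.
C = Vt/(Pplat − PEEP) = 405.0 / (18 − 6) = 405.0/12.0 = 33.75 mL/cmH2O.
τ = R × C = 20.0 × 0.03375 L/cmH2O = 0.675 s.
Fraction remaining = e^(−Te/τ) = e^(−1.42/0.675) = 0.122.
Trapped volume = 405.0 × 0.122 = 49.41 mL.

49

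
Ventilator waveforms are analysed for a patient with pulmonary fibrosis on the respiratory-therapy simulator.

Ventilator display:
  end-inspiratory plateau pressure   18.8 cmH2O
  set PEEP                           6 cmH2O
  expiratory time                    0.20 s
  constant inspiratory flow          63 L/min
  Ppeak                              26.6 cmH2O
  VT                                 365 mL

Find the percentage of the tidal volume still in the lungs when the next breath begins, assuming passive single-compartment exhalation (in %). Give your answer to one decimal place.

Flow: 63 L/min ÷ 60 = 1.05 L/s.
R = (PIP − Pplat)/V̇ = (26.6 − 18.8) / 1.05 = 7.8/1.05 = 7.429 cmH2O·s/L.
C = Vt/(Pplat − PEEP) = 365.0 / (18.8 − 6) = 365.0/12.8 = 28.516 mL/cmH2O.
τ = R × C = 7.429 × 0.02852 L/cmH2O = 0.2119 s.
Fraction remaining at end-expiration = e^(−Te/τ) = e^(−0.20/0.2119) = 0.3891 → 38.91%.

38.9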